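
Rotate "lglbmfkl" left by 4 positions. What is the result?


Input: "lglbmfkl", rotate left by 4
First 4 characters: "lglb"
Remaining characters: "mfkl"
Concatenate remaining + first: "mfkl" + "lglb" = "mfkllglb"

mfkllglb


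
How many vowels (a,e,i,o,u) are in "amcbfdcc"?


Input: amcbfdcc
Checking each character:
  'a' at position 0: vowel (running total: 1)
  'm' at position 1: consonant
  'c' at position 2: consonant
  'b' at position 3: consonant
  'f' at position 4: consonant
  'd' at position 5: consonant
  'c' at position 6: consonant
  'c' at position 7: consonant
Total vowels: 1

1


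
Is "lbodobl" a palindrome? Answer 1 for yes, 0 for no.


Input: lbodobl
Reversed: lbodobl
  Compare pos 0 ('l') with pos 6 ('l'): match
  Compare pos 1 ('b') with pos 5 ('b'): match
  Compare pos 2 ('o') with pos 4 ('o'): match
Result: palindrome

1


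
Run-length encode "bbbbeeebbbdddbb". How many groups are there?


Input: bbbbeeebbbdddbb
Scanning for consecutive runs:
  Group 1: 'b' x 4 (positions 0-3)
  Group 2: 'e' x 3 (positions 4-6)
  Group 3: 'b' x 3 (positions 7-9)
  Group 4: 'd' x 3 (positions 10-12)
  Group 5: 'b' x 2 (positions 13-14)
Total groups: 5

5


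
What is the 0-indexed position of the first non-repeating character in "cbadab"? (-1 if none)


Input: cbadab
Character frequencies:
  'a': 2
  'b': 2
  'c': 1
  'd': 1
Scanning left to right for freq == 1:
  Position 0 ('c'): unique! => answer = 0

0


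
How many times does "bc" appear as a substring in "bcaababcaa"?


Searching for "bc" in "bcaababcaa"
Scanning each position:
  Position 0: "bc" => MATCH
  Position 1: "ca" => no
  Position 2: "aa" => no
  Position 3: "ab" => no
  Position 4: "ba" => no
  Position 5: "ab" => no
  Position 6: "bc" => MATCH
  Position 7: "ca" => no
  Position 8: "aa" => no
Total occurrences: 2

2


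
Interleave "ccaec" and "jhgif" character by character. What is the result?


Interleaving "ccaec" and "jhgif":
  Position 0: 'c' from first, 'j' from second => "cj"
  Position 1: 'c' from first, 'h' from second => "ch"
  Position 2: 'a' from first, 'g' from second => "ag"
  Position 3: 'e' from first, 'i' from second => "ei"
  Position 4: 'c' from first, 'f' from second => "cf"
Result: cjchageicf

cjchageicf


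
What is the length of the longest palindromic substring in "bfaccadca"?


Input: "bfaccadca"
Checking substrings for palindromes:
  [2:6] "acca" (len 4) => palindrome
  [3:5] "cc" (len 2) => palindrome
Longest palindromic substring: "acca" with length 4

4


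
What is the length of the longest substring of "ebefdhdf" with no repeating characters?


Input: "ebefdhdf"
Sliding window (track last position of each char):
  Position 0 ('e'): window [0,0] length 1 -- new best
  Position 1 ('b'): window [0,1] length 2 -- new best
  Position 2 ('e'): repeat (last at 0), move window start to 1
  Position 2 ('e'): window [1,2] length 2
  Position 3 ('f'): window [1,3] length 3 -- new best
  Position 4 ('d'): window [1,4] length 4 -- new best
  Position 5 ('h'): window [1,5] length 5 -- new best
  Position 6 ('d'): repeat (last at 4), move window start to 5
  Position 6 ('d'): window [5,6] length 2
  Position 7 ('f'): window [5,7] length 3
Longest substring with no repeats: "befdh" with length 5

5


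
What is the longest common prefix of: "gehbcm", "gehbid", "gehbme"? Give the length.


Words: gehbcm, gehbid, gehbme
  Position 0: all 'g' => match
  Position 1: all 'e' => match
  Position 2: all 'h' => match
  Position 3: all 'b' => match
  Position 4: ('c', 'i', 'm') => mismatch, stop
LCP = "gehb" (length 4)

4


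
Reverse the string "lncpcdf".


Input: lncpcdf
Reading characters right to left:
  Position 6: 'f'
  Position 5: 'd'
  Position 4: 'c'
  Position 3: 'p'
  Position 2: 'c'
  Position 1: 'n'
  Position 0: 'l'
Reversed: fdcpcnl

fdcpcnl


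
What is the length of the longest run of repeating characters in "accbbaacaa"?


Input: "accbbaacaa"
Scanning for longest run:
  Position 1 ('c'): new char, reset run to 1
  Position 2 ('c'): continues run of 'c', length=2
  Position 3 ('b'): new char, reset run to 1
  Position 4 ('b'): continues run of 'b', length=2
  Position 5 ('a'): new char, reset run to 1
  Position 6 ('a'): continues run of 'a', length=2
  Position 7 ('c'): new char, reset run to 1
  Position 8 ('a'): new char, reset run to 1
  Position 9 ('a'): continues run of 'a', length=2
Longest run: 'c' with length 2

2


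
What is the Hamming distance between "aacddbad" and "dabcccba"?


Comparing "aacddbad" and "dabcccba" position by position:
  Position 0: 'a' vs 'd' => differ
  Position 1: 'a' vs 'a' => same
  Position 2: 'c' vs 'b' => differ
  Position 3: 'd' vs 'c' => differ
  Position 4: 'd' vs 'c' => differ
  Position 5: 'b' vs 'c' => differ
  Position 6: 'a' vs 'b' => differ
  Position 7: 'd' vs 'a' => differ
Total differences (Hamming distance): 7

7


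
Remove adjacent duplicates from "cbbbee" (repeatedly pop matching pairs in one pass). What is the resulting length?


Input: cbbbee
Stack-based adjacent duplicate removal:
  Read 'c': push. Stack: c
  Read 'b': push. Stack: cb
  Read 'b': matches stack top 'b' => pop. Stack: c
  Read 'b': push. Stack: cb
  Read 'e': push. Stack: cbe
  Read 'e': matches stack top 'e' => pop. Stack: cb
Final stack: "cb" (length 2)

2


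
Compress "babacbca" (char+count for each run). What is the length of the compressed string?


Input: babacbca
Runs:
  'b' x 1 => "b1"
  'a' x 1 => "a1"
  'b' x 1 => "b1"
  'a' x 1 => "a1"
  'c' x 1 => "c1"
  'b' x 1 => "b1"
  'c' x 1 => "c1"
  'a' x 1 => "a1"
Compressed: "b1a1b1a1c1b1c1a1"
Compressed length: 16

16


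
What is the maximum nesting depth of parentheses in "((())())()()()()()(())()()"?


Input: "((())())()()()()()(())()()"
Tracking depth:
  Position 0 '(': depth becomes 1
  Position 1 '(': depth becomes 2
  Position 2 '(': depth becomes 3
  Position 3 ')': depth becomes 2
  Position 4 ')': depth becomes 1
  Position 5 '(': depth becomes 2
  Position 6 ')': depth becomes 1
  Position 7 ')': depth becomes 0
  Position 8 '(': depth becomes 1
  Position 9 ')': depth becomes 0
  Position 10 '(': depth becomes 1
  Position 11 ')': depth becomes 0
  Position 12 '(': depth becomes 1
  Position 13 ')': depth becomes 0
  Position 14 '(': depth becomes 1
  Position 15 ')': depth becomes 0
  Position 16 '(': depth becomes 1
  Position 17 ')': depth becomes 0
  Position 18 '(': depth becomes 1
  Position 19 '(': depth becomes 2
  Position 20 ')': depth becomes 1
  Position 21 ')': depth becomes 0
  Position 22 '(': depth becomes 1
  Position 23 ')': depth becomes 0
  Position 24 '(': depth becomes 1
  Position 25 ')': depth becomes 0
Maximum depth reached: 3

3


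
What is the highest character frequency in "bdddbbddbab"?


Input: bdddbbddbab
Character counts:
  'a': 1
  'b': 5
  'd': 5
Maximum frequency: 5

5


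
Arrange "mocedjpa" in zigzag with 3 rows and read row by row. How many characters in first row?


Zigzag "mocedjpa" into 3 rows:
Placing characters:
  'm' => row 0
  'o' => row 1
  'c' => row 2
  'e' => row 1
  'd' => row 0
  'j' => row 1
  'p' => row 2
  'a' => row 1
Rows:
  Row 0: "md"
  Row 1: "oeja"
  Row 2: "cp"
First row length: 2

2


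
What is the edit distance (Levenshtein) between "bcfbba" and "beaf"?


Computing edit distance: "bcfbba" -> "beaf"
DP table:
           b    e    a    f
      0    1    2    3    4
  b   1    0    1    2    3
  c   2    1    1    2    3
  f   3    2    2    2    2
  b   4    3    3    3    3
  b   5    4    4    4    4
  a   6    5    5    4    5
Edit distance = dp[6][4] = 5

5


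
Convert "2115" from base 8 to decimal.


Input: "2115" in base 8
Positional expansion:
  Digit '2' (value 2) x 8^3 = 1024
  Digit '1' (value 1) x 8^2 = 64
  Digit '1' (value 1) x 8^1 = 8
  Digit '5' (value 5) x 8^0 = 5
Sum = 1101

1101


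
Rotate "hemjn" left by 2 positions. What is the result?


Input: "hemjn", rotate left by 2
First 2 characters: "he"
Remaining characters: "mjn"
Concatenate remaining + first: "mjn" + "he" = "mjnhe"

mjnhe


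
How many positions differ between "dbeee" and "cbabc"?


Comparing "dbeee" and "cbabc" position by position:
  Position 0: 'd' vs 'c' => DIFFER
  Position 1: 'b' vs 'b' => same
  Position 2: 'e' vs 'a' => DIFFER
  Position 3: 'e' vs 'b' => DIFFER
  Position 4: 'e' vs 'c' => DIFFER
Positions that differ: 4

4


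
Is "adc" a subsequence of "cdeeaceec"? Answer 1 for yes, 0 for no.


Check if "adc" is a subsequence of "cdeeaceec"
Greedy scan:
  Position 0 ('c'): no match needed
  Position 1 ('d'): no match needed
  Position 2 ('e'): no match needed
  Position 3 ('e'): no match needed
  Position 4 ('a'): matches sub[0] = 'a'
  Position 5 ('c'): no match needed
  Position 6 ('e'): no match needed
  Position 7 ('e'): no match needed
  Position 8 ('c'): no match needed
Only matched 1/3 characters => not a subsequence

0


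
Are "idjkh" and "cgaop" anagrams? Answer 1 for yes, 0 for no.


Strings: "idjkh", "cgaop"
Sorted first:  dhijk
Sorted second: acgop
Differ at position 0: 'd' vs 'a' => not anagrams

0


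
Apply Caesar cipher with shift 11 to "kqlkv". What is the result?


Caesar cipher: shift "kqlkv" by 11
  'k' (pos 10) + 11 = pos 21 = 'v'
  'q' (pos 16) + 11 = pos 1 = 'b'
  'l' (pos 11) + 11 = pos 22 = 'w'
  'k' (pos 10) + 11 = pos 21 = 'v'
  'v' (pos 21) + 11 = pos 6 = 'g'
Result: vbwvg

vbwvg


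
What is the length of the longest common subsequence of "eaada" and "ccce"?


LCS of "eaada" and "ccce"
DP table:
           c    c    c    e
      0    0    0    0    0
  e   0    0    0    0    1
  a   0    0    0    0    1
  a   0    0    0    0    1
  d   0    0    0    0    1
  a   0    0    0    0    1
LCS length = dp[5][4] = 1

1


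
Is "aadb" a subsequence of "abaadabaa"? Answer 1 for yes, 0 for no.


Check if "aadb" is a subsequence of "abaadabaa"
Greedy scan:
  Position 0 ('a'): matches sub[0] = 'a'
  Position 1 ('b'): no match needed
  Position 2 ('a'): matches sub[1] = 'a'
  Position 3 ('a'): no match needed
  Position 4 ('d'): matches sub[2] = 'd'
  Position 5 ('a'): no match needed
  Position 6 ('b'): matches sub[3] = 'b'
  Position 7 ('a'): no match needed
  Position 8 ('a'): no match needed
All 4 characters matched => is a subsequence

1


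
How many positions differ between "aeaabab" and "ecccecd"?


Comparing "aeaabab" and "ecccecd" position by position:
  Position 0: 'a' vs 'e' => DIFFER
  Position 1: 'e' vs 'c' => DIFFER
  Position 2: 'a' vs 'c' => DIFFER
  Position 3: 'a' vs 'c' => DIFFER
  Position 4: 'b' vs 'e' => DIFFER
  Position 5: 'a' vs 'c' => DIFFER
  Position 6: 'b' vs 'd' => DIFFER
Positions that differ: 7

7


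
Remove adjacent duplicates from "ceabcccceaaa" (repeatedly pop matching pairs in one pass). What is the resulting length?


Input: ceabcccceaaa
Stack-based adjacent duplicate removal:
  Read 'c': push. Stack: c
  Read 'e': push. Stack: ce
  Read 'a': push. Stack: cea
  Read 'b': push. Stack: ceab
  Read 'c': push. Stack: ceabc
  Read 'c': matches stack top 'c' => pop. Stack: ceab
  Read 'c': push. Stack: ceabc
  Read 'c': matches stack top 'c' => pop. Stack: ceab
  Read 'e': push. Stack: ceabe
  Read 'a': push. Stack: ceabea
  Read 'a': matches stack top 'a' => pop. Stack: ceabe
  Read 'a': push. Stack: ceabea
Final stack: "ceabea" (length 6)

6


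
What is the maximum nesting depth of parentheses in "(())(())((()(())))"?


Input: "(())(())((()(())))"
Tracking depth:
  Position 0 '(': depth becomes 1
  Position 1 '(': depth becomes 2
  Position 2 ')': depth becomes 1
  Position 3 ')': depth becomes 0
  Position 4 '(': depth becomes 1
  Position 5 '(': depth becomes 2
  Position 6 ')': depth becomes 1
  Position 7 ')': depth becomes 0
  Position 8 '(': depth becomes 1
  Position 9 '(': depth becomes 2
  Position 10 '(': depth becomes 3
  Position 11 ')': depth becomes 2
  Position 12 '(': depth becomes 3
  Position 13 '(': depth becomes 4
  Position 14 ')': depth becomes 3
  Position 15 ')': depth becomes 2
  Position 16 ')': depth becomes 1
  Position 17 ')': depth becomes 0
Maximum depth reached: 4

4


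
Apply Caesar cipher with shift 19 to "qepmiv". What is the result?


Caesar cipher: shift "qepmiv" by 19
  'q' (pos 16) + 19 = pos 9 = 'j'
  'e' (pos 4) + 19 = pos 23 = 'x'
  'p' (pos 15) + 19 = pos 8 = 'i'
  'm' (pos 12) + 19 = pos 5 = 'f'
  'i' (pos 8) + 19 = pos 1 = 'b'
  'v' (pos 21) + 19 = pos 14 = 'o'
Result: jxifbo

jxifbo


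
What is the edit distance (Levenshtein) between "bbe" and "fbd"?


Computing edit distance: "bbe" -> "fbd"
DP table:
           f    b    d
      0    1    2    3
  b   1    1    1    2
  b   2    2    1    2
  e   3    3    2    2
Edit distance = dp[3][3] = 2

2


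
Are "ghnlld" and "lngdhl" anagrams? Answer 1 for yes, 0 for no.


Strings: "ghnlld", "lngdhl"
Sorted first:  dghlln
Sorted second: dghlln
Sorted forms match => anagrams

1


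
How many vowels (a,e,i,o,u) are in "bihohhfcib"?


Input: bihohhfcib
Checking each character:
  'b' at position 0: consonant
  'i' at position 1: vowel (running total: 1)
  'h' at position 2: consonant
  'o' at position 3: vowel (running total: 2)
  'h' at position 4: consonant
  'h' at position 5: consonant
  'f' at position 6: consonant
  'c' at position 7: consonant
  'i' at position 8: vowel (running total: 3)
  'b' at position 9: consonant
Total vowels: 3

3


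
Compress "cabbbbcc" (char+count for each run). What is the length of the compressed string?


Input: cabbbbcc
Runs:
  'c' x 1 => "c1"
  'a' x 1 => "a1"
  'b' x 4 => "b4"
  'c' x 2 => "c2"
Compressed: "c1a1b4c2"
Compressed length: 8

8


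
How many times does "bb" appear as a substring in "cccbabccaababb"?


Searching for "bb" in "cccbabccaababb"
Scanning each position:
  Position 0: "cc" => no
  Position 1: "cc" => no
  Position 2: "cb" => no
  Position 3: "ba" => no
  Position 4: "ab" => no
  Position 5: "bc" => no
  Position 6: "cc" => no
  Position 7: "ca" => no
  Position 8: "aa" => no
  Position 9: "ab" => no
  Position 10: "ba" => no
  Position 11: "ab" => no
  Position 12: "bb" => MATCH
Total occurrences: 1

1


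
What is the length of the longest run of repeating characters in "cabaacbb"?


Input: "cabaacbb"
Scanning for longest run:
  Position 1 ('a'): new char, reset run to 1
  Position 2 ('b'): new char, reset run to 1
  Position 3 ('a'): new char, reset run to 1
  Position 4 ('a'): continues run of 'a', length=2
  Position 5 ('c'): new char, reset run to 1
  Position 6 ('b'): new char, reset run to 1
  Position 7 ('b'): continues run of 'b', length=2
Longest run: 'a' with length 2

2


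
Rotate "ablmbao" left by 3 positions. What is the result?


Input: "ablmbao", rotate left by 3
First 3 characters: "abl"
Remaining characters: "mbao"
Concatenate remaining + first: "mbao" + "abl" = "mbaoabl"

mbaoabl


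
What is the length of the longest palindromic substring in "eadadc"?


Input: "eadadc"
Checking substrings for palindromes:
  [1:4] "ada" (len 3) => palindrome
  [2:5] "dad" (len 3) => palindrome
Longest palindromic substring: "ada" with length 3

3


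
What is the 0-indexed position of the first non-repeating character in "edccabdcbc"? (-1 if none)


Input: edccabdcbc
Character frequencies:
  'a': 1
  'b': 2
  'c': 4
  'd': 2
  'e': 1
Scanning left to right for freq == 1:
  Position 0 ('e'): unique! => answer = 0

0


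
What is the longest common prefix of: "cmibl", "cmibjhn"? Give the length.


Words: cmibl, cmibjhn
  Position 0: all 'c' => match
  Position 1: all 'm' => match
  Position 2: all 'i' => match
  Position 3: all 'b' => match
  Position 4: ('l', 'j') => mismatch, stop
LCP = "cmib" (length 4)

4


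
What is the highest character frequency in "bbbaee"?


Input: bbbaee
Character counts:
  'a': 1
  'b': 3
  'e': 2
Maximum frequency: 3

3


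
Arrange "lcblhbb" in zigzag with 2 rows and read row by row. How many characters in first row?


Zigzag "lcblhbb" into 2 rows:
Placing characters:
  'l' => row 0
  'c' => row 1
  'b' => row 0
  'l' => row 1
  'h' => row 0
  'b' => row 1
  'b' => row 0
Rows:
  Row 0: "lbhb"
  Row 1: "clb"
First row length: 4

4


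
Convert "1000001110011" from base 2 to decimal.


Input: "1000001110011" in base 2
Positional expansion:
  Digit '1' (value 1) x 2^12 = 4096
  Digit '0' (value 0) x 2^11 = 0
  Digit '0' (value 0) x 2^10 = 0
  Digit '0' (value 0) x 2^9 = 0
  Digit '0' (value 0) x 2^8 = 0
  Digit '0' (value 0) x 2^7 = 0
  Digit '1' (value 1) x 2^6 = 64
  Digit '1' (value 1) x 2^5 = 32
  Digit '1' (value 1) x 2^4 = 16
  Digit '0' (value 0) x 2^3 = 0
  Digit '0' (value 0) x 2^2 = 0
  Digit '1' (value 1) x 2^1 = 2
  Digit '1' (value 1) x 2^0 = 1
Sum = 4211

4211


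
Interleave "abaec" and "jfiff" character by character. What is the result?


Interleaving "abaec" and "jfiff":
  Position 0: 'a' from first, 'j' from second => "aj"
  Position 1: 'b' from first, 'f' from second => "bf"
  Position 2: 'a' from first, 'i' from second => "ai"
  Position 3: 'e' from first, 'f' from second => "ef"
  Position 4: 'c' from first, 'f' from second => "cf"
Result: ajbfaiefcf

ajbfaiefcf


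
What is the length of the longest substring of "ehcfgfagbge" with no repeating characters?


Input: "ehcfgfagbge"
Sliding window (track last position of each char):
  Position 0 ('e'): window [0,0] length 1 -- new best
  Position 1 ('h'): window [0,1] length 2 -- new best
  Position 2 ('c'): window [0,2] length 3 -- new best
  Position 3 ('f'): window [0,3] length 4 -- new best
  Position 4 ('g'): window [0,4] length 5 -- new best
  Position 5 ('f'): repeat (last at 3), move window start to 4
  Position 5 ('f'): window [4,5] length 2
  Position 6 ('a'): window [4,6] length 3
  Position 7 ('g'): repeat (last at 4), move window start to 5
  Position 7 ('g'): window [5,7] length 3
  Position 8 ('b'): window [5,8] length 4
  Position 9 ('g'): repeat (last at 7), move window start to 8
  Position 9 ('g'): window [8,9] length 2
  Position 10 ('e'): window [8,10] length 3
Longest substring with no repeats: "ehcfg" with length 5

5


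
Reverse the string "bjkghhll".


Input: bjkghhll
Reading characters right to left:
  Position 7: 'l'
  Position 6: 'l'
  Position 5: 'h'
  Position 4: 'h'
  Position 3: 'g'
  Position 2: 'k'
  Position 1: 'j'
  Position 0: 'b'
Reversed: llhhgkjb

llhhgkjb


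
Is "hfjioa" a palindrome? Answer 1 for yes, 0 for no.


Input: hfjioa
Reversed: aoijfh
  Compare pos 0 ('h') with pos 5 ('a'): MISMATCH
  Compare pos 1 ('f') with pos 4 ('o'): MISMATCH
  Compare pos 2 ('j') with pos 3 ('i'): MISMATCH
Result: not a palindrome

0


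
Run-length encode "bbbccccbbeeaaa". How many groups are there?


Input: bbbccccbbeeaaa
Scanning for consecutive runs:
  Group 1: 'b' x 3 (positions 0-2)
  Group 2: 'c' x 4 (positions 3-6)
  Group 3: 'b' x 2 (positions 7-8)
  Group 4: 'e' x 2 (positions 9-10)
  Group 5: 'a' x 3 (positions 11-13)
Total groups: 5

5


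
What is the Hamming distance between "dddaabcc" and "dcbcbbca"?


Comparing "dddaabcc" and "dcbcbbca" position by position:
  Position 0: 'd' vs 'd' => same
  Position 1: 'd' vs 'c' => differ
  Position 2: 'd' vs 'b' => differ
  Position 3: 'a' vs 'c' => differ
  Position 4: 'a' vs 'b' => differ
  Position 5: 'b' vs 'b' => same
  Position 6: 'c' vs 'c' => same
  Position 7: 'c' vs 'a' => differ
Total differences (Hamming distance): 5

5


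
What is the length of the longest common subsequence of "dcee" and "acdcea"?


LCS of "dcee" and "acdcea"
DP table:
           a    c    d    c    e    a
      0    0    0    0    0    0    0
  d   0    0    0    1    1    1    1
  c   0    0    1    1    2    2    2
  e   0    0    1    1    2    3    3
  e   0    0    1    1    2    3    3
LCS length = dp[4][6] = 3

3


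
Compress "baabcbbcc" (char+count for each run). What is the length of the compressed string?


Input: baabcbbcc
Runs:
  'b' x 1 => "b1"
  'a' x 2 => "a2"
  'b' x 1 => "b1"
  'c' x 1 => "c1"
  'b' x 2 => "b2"
  'c' x 2 => "c2"
Compressed: "b1a2b1c1b2c2"
Compressed length: 12

12


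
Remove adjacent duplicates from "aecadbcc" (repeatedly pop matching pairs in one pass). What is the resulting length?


Input: aecadbcc
Stack-based adjacent duplicate removal:
  Read 'a': push. Stack: a
  Read 'e': push. Stack: ae
  Read 'c': push. Stack: aec
  Read 'a': push. Stack: aeca
  Read 'd': push. Stack: aecad
  Read 'b': push. Stack: aecadb
  Read 'c': push. Stack: aecadbc
  Read 'c': matches stack top 'c' => pop. Stack: aecadb
Final stack: "aecadb" (length 6)

6


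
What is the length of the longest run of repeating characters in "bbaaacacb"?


Input: "bbaaacacb"
Scanning for longest run:
  Position 1 ('b'): continues run of 'b', length=2
  Position 2 ('a'): new char, reset run to 1
  Position 3 ('a'): continues run of 'a', length=2
  Position 4 ('a'): continues run of 'a', length=3
  Position 5 ('c'): new char, reset run to 1
  Position 6 ('a'): new char, reset run to 1
  Position 7 ('c'): new char, reset run to 1
  Position 8 ('b'): new char, reset run to 1
Longest run: 'a' with length 3

3


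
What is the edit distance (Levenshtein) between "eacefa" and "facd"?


Computing edit distance: "eacefa" -> "facd"
DP table:
           f    a    c    d
      0    1    2    3    4
  e   1    1    2    3    4
  a   2    2    1    2    3
  c   3    3    2    1    2
  e   4    4    3    2    2
  f   5    4    4    3    3
  a   6    5    4    4    4
Edit distance = dp[6][4] = 4

4


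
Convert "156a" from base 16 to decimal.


Input: "156a" in base 16
Positional expansion:
  Digit '1' (value 1) x 16^3 = 4096
  Digit '5' (value 5) x 16^2 = 1280
  Digit '6' (value 6) x 16^1 = 96
  Digit 'a' (value 10) x 16^0 = 10
Sum = 5482

5482


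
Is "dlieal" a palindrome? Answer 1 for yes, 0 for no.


Input: dlieal
Reversed: laeild
  Compare pos 0 ('d') with pos 5 ('l'): MISMATCH
  Compare pos 1 ('l') with pos 4 ('a'): MISMATCH
  Compare pos 2 ('i') with pos 3 ('e'): MISMATCH
Result: not a palindrome

0


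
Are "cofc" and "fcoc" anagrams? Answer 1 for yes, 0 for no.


Strings: "cofc", "fcoc"
Sorted first:  ccfo
Sorted second: ccfo
Sorted forms match => anagrams

1


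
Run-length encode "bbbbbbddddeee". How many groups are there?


Input: bbbbbbddddeee
Scanning for consecutive runs:
  Group 1: 'b' x 6 (positions 0-5)
  Group 2: 'd' x 4 (positions 6-9)
  Group 3: 'e' x 3 (positions 10-12)
Total groups: 3

3


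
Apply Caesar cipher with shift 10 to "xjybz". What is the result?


Caesar cipher: shift "xjybz" by 10
  'x' (pos 23) + 10 = pos 7 = 'h'
  'j' (pos 9) + 10 = pos 19 = 't'
  'y' (pos 24) + 10 = pos 8 = 'i'
  'b' (pos 1) + 10 = pos 11 = 'l'
  'z' (pos 25) + 10 = pos 9 = 'j'
Result: htilj

htilj


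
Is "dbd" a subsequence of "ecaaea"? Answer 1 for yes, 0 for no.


Check if "dbd" is a subsequence of "ecaaea"
Greedy scan:
  Position 0 ('e'): no match needed
  Position 1 ('c'): no match needed
  Position 2 ('a'): no match needed
  Position 3 ('a'): no match needed
  Position 4 ('e'): no match needed
  Position 5 ('a'): no match needed
Only matched 0/3 characters => not a subsequence

0


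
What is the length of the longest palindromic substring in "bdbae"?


Input: "bdbae"
Checking substrings for palindromes:
  [0:3] "bdb" (len 3) => palindrome
Longest palindromic substring: "bdb" with length 3

3


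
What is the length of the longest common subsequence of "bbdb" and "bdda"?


LCS of "bbdb" and "bdda"
DP table:
           b    d    d    a
      0    0    0    0    0
  b   0    1    1    1    1
  b   0    1    1    1    1
  d   0    1    2    2    2
  b   0    1    2    2    2
LCS length = dp[4][4] = 2

2


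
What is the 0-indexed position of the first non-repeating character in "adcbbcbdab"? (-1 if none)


Input: adcbbcbdab
Character frequencies:
  'a': 2
  'b': 4
  'c': 2
  'd': 2
Scanning left to right for freq == 1:
  Position 0 ('a'): freq=2, skip
  Position 1 ('d'): freq=2, skip
  Position 2 ('c'): freq=2, skip
  Position 3 ('b'): freq=4, skip
  Position 4 ('b'): freq=4, skip
  Position 5 ('c'): freq=2, skip
  Position 6 ('b'): freq=4, skip
  Position 7 ('d'): freq=2, skip
  Position 8 ('a'): freq=2, skip
  Position 9 ('b'): freq=4, skip
  No unique character found => answer = -1

-1


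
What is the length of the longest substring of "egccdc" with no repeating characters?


Input: "egccdc"
Sliding window (track last position of each char):
  Position 0 ('e'): window [0,0] length 1 -- new best
  Position 1 ('g'): window [0,1] length 2 -- new best
  Position 2 ('c'): window [0,2] length 3 -- new best
  Position 3 ('c'): repeat (last at 2), move window start to 3
  Position 3 ('c'): window [3,3] length 1
  Position 4 ('d'): window [3,4] length 2
  Position 5 ('c'): repeat (last at 3), move window start to 4
  Position 5 ('c'): window [4,5] length 2
Longest substring with no repeats: "egc" with length 3

3


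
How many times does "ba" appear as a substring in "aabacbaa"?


Searching for "ba" in "aabacbaa"
Scanning each position:
  Position 0: "aa" => no
  Position 1: "ab" => no
  Position 2: "ba" => MATCH
  Position 3: "ac" => no
  Position 4: "cb" => no
  Position 5: "ba" => MATCH
  Position 6: "aa" => no
Total occurrences: 2

2


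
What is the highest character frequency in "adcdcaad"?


Input: adcdcaad
Character counts:
  'a': 3
  'c': 2
  'd': 3
Maximum frequency: 3

3


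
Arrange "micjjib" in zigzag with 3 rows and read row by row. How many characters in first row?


Zigzag "micjjib" into 3 rows:
Placing characters:
  'm' => row 0
  'i' => row 1
  'c' => row 2
  'j' => row 1
  'j' => row 0
  'i' => row 1
  'b' => row 2
Rows:
  Row 0: "mj"
  Row 1: "iji"
  Row 2: "cb"
First row length: 2

2


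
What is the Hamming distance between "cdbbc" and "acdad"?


Comparing "cdbbc" and "acdad" position by position:
  Position 0: 'c' vs 'a' => differ
  Position 1: 'd' vs 'c' => differ
  Position 2: 'b' vs 'd' => differ
  Position 3: 'b' vs 'a' => differ
  Position 4: 'c' vs 'd' => differ
Total differences (Hamming distance): 5

5


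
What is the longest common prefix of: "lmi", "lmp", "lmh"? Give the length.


Words: lmi, lmp, lmh
  Position 0: all 'l' => match
  Position 1: all 'm' => match
  Position 2: ('i', 'p', 'h') => mismatch, stop
LCP = "lm" (length 2)

2


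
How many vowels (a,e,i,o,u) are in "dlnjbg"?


Input: dlnjbg
Checking each character:
  'd' at position 0: consonant
  'l' at position 1: consonant
  'n' at position 2: consonant
  'j' at position 3: consonant
  'b' at position 4: consonant
  'g' at position 5: consonant
Total vowels: 0

0


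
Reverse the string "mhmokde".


Input: mhmokde
Reading characters right to left:
  Position 6: 'e'
  Position 5: 'd'
  Position 4: 'k'
  Position 3: 'o'
  Position 2: 'm'
  Position 1: 'h'
  Position 0: 'm'
Reversed: edkomhm

edkomhm


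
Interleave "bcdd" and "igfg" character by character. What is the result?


Interleaving "bcdd" and "igfg":
  Position 0: 'b' from first, 'i' from second => "bi"
  Position 1: 'c' from first, 'g' from second => "cg"
  Position 2: 'd' from first, 'f' from second => "df"
  Position 3: 'd' from first, 'g' from second => "dg"
Result: bicgdfdg

bicgdfdg


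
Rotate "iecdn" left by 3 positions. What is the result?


Input: "iecdn", rotate left by 3
First 3 characters: "iec"
Remaining characters: "dn"
Concatenate remaining + first: "dn" + "iec" = "dniec"

dniec


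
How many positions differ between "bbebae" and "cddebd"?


Comparing "bbebae" and "cddebd" position by position:
  Position 0: 'b' vs 'c' => DIFFER
  Position 1: 'b' vs 'd' => DIFFER
  Position 2: 'e' vs 'd' => DIFFER
  Position 3: 'b' vs 'e' => DIFFER
  Position 4: 'a' vs 'b' => DIFFER
  Position 5: 'e' vs 'd' => DIFFER
Positions that differ: 6

6


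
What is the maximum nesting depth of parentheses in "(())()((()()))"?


Input: "(())()((()()))"
Tracking depth:
  Position 0 '(': depth becomes 1
  Position 1 '(': depth becomes 2
  Position 2 ')': depth becomes 1
  Position 3 ')': depth becomes 0
  Position 4 '(': depth becomes 1
  Position 5 ')': depth becomes 0
  Position 6 '(': depth becomes 1
  Position 7 '(': depth becomes 2
  Position 8 '(': depth becomes 3
  Position 9 ')': depth becomes 2
  Position 10 '(': depth becomes 3
  Position 11 ')': depth becomes 2
  Position 12 ')': depth becomes 1
  Position 13 ')': depth becomes 0
Maximum depth reached: 3

3


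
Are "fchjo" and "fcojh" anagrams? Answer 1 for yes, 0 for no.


Strings: "fchjo", "fcojh"
Sorted first:  cfhjo
Sorted second: cfhjo
Sorted forms match => anagrams

1


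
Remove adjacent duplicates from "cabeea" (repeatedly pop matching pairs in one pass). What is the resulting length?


Input: cabeea
Stack-based adjacent duplicate removal:
  Read 'c': push. Stack: c
  Read 'a': push. Stack: ca
  Read 'b': push. Stack: cab
  Read 'e': push. Stack: cabe
  Read 'e': matches stack top 'e' => pop. Stack: cab
  Read 'a': push. Stack: caba
Final stack: "caba" (length 4)

4


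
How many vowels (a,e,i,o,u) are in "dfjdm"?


Input: dfjdm
Checking each character:
  'd' at position 0: consonant
  'f' at position 1: consonant
  'j' at position 2: consonant
  'd' at position 3: consonant
  'm' at position 4: consonant
Total vowels: 0

0


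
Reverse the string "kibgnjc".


Input: kibgnjc
Reading characters right to left:
  Position 6: 'c'
  Position 5: 'j'
  Position 4: 'n'
  Position 3: 'g'
  Position 2: 'b'
  Position 1: 'i'
  Position 0: 'k'
Reversed: cjngbik

cjngbik


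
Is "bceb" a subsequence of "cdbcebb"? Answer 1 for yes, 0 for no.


Check if "bceb" is a subsequence of "cdbcebb"
Greedy scan:
  Position 0 ('c'): no match needed
  Position 1 ('d'): no match needed
  Position 2 ('b'): matches sub[0] = 'b'
  Position 3 ('c'): matches sub[1] = 'c'
  Position 4 ('e'): matches sub[2] = 'e'
  Position 5 ('b'): matches sub[3] = 'b'
  Position 6 ('b'): no match needed
All 4 characters matched => is a subsequence

1


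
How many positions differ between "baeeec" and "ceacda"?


Comparing "baeeec" and "ceacda" position by position:
  Position 0: 'b' vs 'c' => DIFFER
  Position 1: 'a' vs 'e' => DIFFER
  Position 2: 'e' vs 'a' => DIFFER
  Position 3: 'e' vs 'c' => DIFFER
  Position 4: 'e' vs 'd' => DIFFER
  Position 5: 'c' vs 'a' => DIFFER
Positions that differ: 6

6


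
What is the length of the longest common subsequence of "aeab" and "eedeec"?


LCS of "aeab" and "eedeec"
DP table:
           e    e    d    e    e    c
      0    0    0    0    0    0    0
  a   0    0    0    0    0    0    0
  e   0    1    1    1    1    1    1
  a   0    1    1    1    1    1    1
  b   0    1    1    1    1    1    1
LCS length = dp[4][6] = 1

1


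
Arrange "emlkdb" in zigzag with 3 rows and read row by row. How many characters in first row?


Zigzag "emlkdb" into 3 rows:
Placing characters:
  'e' => row 0
  'm' => row 1
  'l' => row 2
  'k' => row 1
  'd' => row 0
  'b' => row 1
Rows:
  Row 0: "ed"
  Row 1: "mkb"
  Row 2: "l"
First row length: 2

2


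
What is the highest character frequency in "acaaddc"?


Input: acaaddc
Character counts:
  'a': 3
  'c': 2
  'd': 2
Maximum frequency: 3

3


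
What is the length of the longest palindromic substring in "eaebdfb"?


Input: "eaebdfb"
Checking substrings for palindromes:
  [0:3] "eae" (len 3) => palindrome
Longest palindromic substring: "eae" with length 3

3


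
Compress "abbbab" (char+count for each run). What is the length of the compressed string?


Input: abbbab
Runs:
  'a' x 1 => "a1"
  'b' x 3 => "b3"
  'a' x 1 => "a1"
  'b' x 1 => "b1"
Compressed: "a1b3a1b1"
Compressed length: 8

8


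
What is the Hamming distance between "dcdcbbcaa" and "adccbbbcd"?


Comparing "dcdcbbcaa" and "adccbbbcd" position by position:
  Position 0: 'd' vs 'a' => differ
  Position 1: 'c' vs 'd' => differ
  Position 2: 'd' vs 'c' => differ
  Position 3: 'c' vs 'c' => same
  Position 4: 'b' vs 'b' => same
  Position 5: 'b' vs 'b' => same
  Position 6: 'c' vs 'b' => differ
  Position 7: 'a' vs 'c' => differ
  Position 8: 'a' vs 'd' => differ
Total differences (Hamming distance): 6

6


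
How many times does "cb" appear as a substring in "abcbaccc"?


Searching for "cb" in "abcbaccc"
Scanning each position:
  Position 0: "ab" => no
  Position 1: "bc" => no
  Position 2: "cb" => MATCH
  Position 3: "ba" => no
  Position 4: "ac" => no
  Position 5: "cc" => no
  Position 6: "cc" => no
Total occurrences: 1

1


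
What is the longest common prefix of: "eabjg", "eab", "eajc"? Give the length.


Words: eabjg, eab, eajc
  Position 0: all 'e' => match
  Position 1: all 'a' => match
  Position 2: ('b', 'b', 'j') => mismatch, stop
LCP = "ea" (length 2)

2


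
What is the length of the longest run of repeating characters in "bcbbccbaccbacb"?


Input: "bcbbccbaccbacb"
Scanning for longest run:
  Position 1 ('c'): new char, reset run to 1
  Position 2 ('b'): new char, reset run to 1
  Position 3 ('b'): continues run of 'b', length=2
  Position 4 ('c'): new char, reset run to 1
  Position 5 ('c'): continues run of 'c', length=2
  Position 6 ('b'): new char, reset run to 1
  Position 7 ('a'): new char, reset run to 1
  Position 8 ('c'): new char, reset run to 1
  Position 9 ('c'): continues run of 'c', length=2
  Position 10 ('b'): new char, reset run to 1
  Position 11 ('a'): new char, reset run to 1
  Position 12 ('c'): new char, reset run to 1
  Position 13 ('b'): new char, reset run to 1
Longest run: 'b' with length 2

2


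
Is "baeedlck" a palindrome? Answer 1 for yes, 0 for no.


Input: baeedlck
Reversed: kcldeeab
  Compare pos 0 ('b') with pos 7 ('k'): MISMATCH
  Compare pos 1 ('a') with pos 6 ('c'): MISMATCH
  Compare pos 2 ('e') with pos 5 ('l'): MISMATCH
  Compare pos 3 ('e') with pos 4 ('d'): MISMATCH
Result: not a palindrome

0


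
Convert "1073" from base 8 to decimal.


Input: "1073" in base 8
Positional expansion:
  Digit '1' (value 1) x 8^3 = 512
  Digit '0' (value 0) x 8^2 = 0
  Digit '7' (value 7) x 8^1 = 56
  Digit '3' (value 3) x 8^0 = 3
Sum = 571

571


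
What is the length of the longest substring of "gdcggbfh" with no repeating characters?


Input: "gdcggbfh"
Sliding window (track last position of each char):
  Position 0 ('g'): window [0,0] length 1 -- new best
  Position 1 ('d'): window [0,1] length 2 -- new best
  Position 2 ('c'): window [0,2] length 3 -- new best
  Position 3 ('g'): repeat (last at 0), move window start to 1
  Position 3 ('g'): window [1,3] length 3
  Position 4 ('g'): repeat (last at 3), move window start to 4
  Position 4 ('g'): window [4,4] length 1
  Position 5 ('b'): window [4,5] length 2
  Position 6 ('f'): window [4,6] length 3
  Position 7 ('h'): window [4,7] length 4 -- new best
Longest substring with no repeats: "gbfh" with length 4

4


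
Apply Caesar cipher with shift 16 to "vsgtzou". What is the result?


Caesar cipher: shift "vsgtzou" by 16
  'v' (pos 21) + 16 = pos 11 = 'l'
  's' (pos 18) + 16 = pos 8 = 'i'
  'g' (pos 6) + 16 = pos 22 = 'w'
  't' (pos 19) + 16 = pos 9 = 'j'
  'z' (pos 25) + 16 = pos 15 = 'p'
  'o' (pos 14) + 16 = pos 4 = 'e'
  'u' (pos 20) + 16 = pos 10 = 'k'
Result: liwjpek

liwjpek


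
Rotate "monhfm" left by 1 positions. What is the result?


Input: "monhfm", rotate left by 1
First 1 characters: "m"
Remaining characters: "onhfm"
Concatenate remaining + first: "onhfm" + "m" = "onhfmm"

onhfmm


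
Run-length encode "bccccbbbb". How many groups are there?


Input: bccccbbbb
Scanning for consecutive runs:
  Group 1: 'b' x 1 (positions 0-0)
  Group 2: 'c' x 4 (positions 1-4)
  Group 3: 'b' x 4 (positions 5-8)
Total groups: 3

3


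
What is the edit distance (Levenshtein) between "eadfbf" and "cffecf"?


Computing edit distance: "eadfbf" -> "cffecf"
DP table:
           c    f    f    e    c    f
      0    1    2    3    4    5    6
  e   1    1    2    3    3    4    5
  a   2    2    2    3    4    4    5
  d   3    3    3    3    4    5    5
  f   4    4    3    3    4    5    5
  b   5    5    4    4    4    5    6
  f   6    6    5    4    5    5    5
Edit distance = dp[6][6] = 5

5


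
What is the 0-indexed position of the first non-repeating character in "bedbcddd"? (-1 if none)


Input: bedbcddd
Character frequencies:
  'b': 2
  'c': 1
  'd': 4
  'e': 1
Scanning left to right for freq == 1:
  Position 0 ('b'): freq=2, skip
  Position 1 ('e'): unique! => answer = 1

1


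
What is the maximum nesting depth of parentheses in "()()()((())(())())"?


Input: "()()()((())(())())"
Tracking depth:
  Position 0 '(': depth becomes 1
  Position 1 ')': depth becomes 0
  Position 2 '(': depth becomes 1
  Position 3 ')': depth becomes 0
  Position 4 '(': depth becomes 1
  Position 5 ')': depth becomes 0
  Position 6 '(': depth becomes 1
  Position 7 '(': depth becomes 2
  Position 8 '(': depth becomes 3
  Position 9 ')': depth becomes 2
  Position 10 ')': depth becomes 1
  Position 11 '(': depth becomes 2
  Position 12 '(': depth becomes 3
  Position 13 ')': depth becomes 2
  Position 14 ')': depth becomes 1
  Position 15 '(': depth becomes 2
  Position 16 ')': depth becomes 1
  Position 17 ')': depth becomes 0
Maximum depth reached: 3

3


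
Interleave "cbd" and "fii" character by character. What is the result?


Interleaving "cbd" and "fii":
  Position 0: 'c' from first, 'f' from second => "cf"
  Position 1: 'b' from first, 'i' from second => "bi"
  Position 2: 'd' from first, 'i' from second => "di"
Result: cfbidi

cfbidi


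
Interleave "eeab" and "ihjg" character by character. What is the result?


Interleaving "eeab" and "ihjg":
  Position 0: 'e' from first, 'i' from second => "ei"
  Position 1: 'e' from first, 'h' from second => "eh"
  Position 2: 'a' from first, 'j' from second => "aj"
  Position 3: 'b' from first, 'g' from second => "bg"
Result: eiehajbg

eiehajbg


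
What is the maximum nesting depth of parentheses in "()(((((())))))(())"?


Input: "()(((((())))))(())"
Tracking depth:
  Position 0 '(': depth becomes 1
  Position 1 ')': depth becomes 0
  Position 2 '(': depth becomes 1
  Position 3 '(': depth becomes 2
  Position 4 '(': depth becomes 3
  Position 5 '(': depth becomes 4
  Position 6 '(': depth becomes 5
  Position 7 '(': depth becomes 6
  Position 8 ')': depth becomes 5
  Position 9 ')': depth becomes 4
  Position 10 ')': depth becomes 3
  Position 11 ')': depth becomes 2
  Position 12 ')': depth becomes 1
  Position 13 ')': depth becomes 0
  Position 14 '(': depth becomes 1
  Position 15 '(': depth becomes 2
  Position 16 ')': depth becomes 1
  Position 17 ')': depth becomes 0
Maximum depth reached: 6

6


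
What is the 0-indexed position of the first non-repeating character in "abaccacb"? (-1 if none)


Input: abaccacb
Character frequencies:
  'a': 3
  'b': 2
  'c': 3
Scanning left to right for freq == 1:
  Position 0 ('a'): freq=3, skip
  Position 1 ('b'): freq=2, skip
  Position 2 ('a'): freq=3, skip
  Position 3 ('c'): freq=3, skip
  Position 4 ('c'): freq=3, skip
  Position 5 ('a'): freq=3, skip
  Position 6 ('c'): freq=3, skip
  Position 7 ('b'): freq=2, skip
  No unique character found => answer = -1

-1


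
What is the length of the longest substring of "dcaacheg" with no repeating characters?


Input: "dcaacheg"
Sliding window (track last position of each char):
  Position 0 ('d'): window [0,0] length 1 -- new best
  Position 1 ('c'): window [0,1] length 2 -- new best
  Position 2 ('a'): window [0,2] length 3 -- new best
  Position 3 ('a'): repeat (last at 2), move window start to 3
  Position 3 ('a'): window [3,3] length 1
  Position 4 ('c'): window [3,4] length 2
  Position 5 ('h'): window [3,5] length 3
  Position 6 ('e'): window [3,6] length 4 -- new best
  Position 7 ('g'): window [3,7] length 5 -- new best
Longest substring with no repeats: "acheg" with length 5

5


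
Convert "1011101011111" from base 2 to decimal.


Input: "1011101011111" in base 2
Positional expansion:
  Digit '1' (value 1) x 2^12 = 4096
  Digit '0' (value 0) x 2^11 = 0
  Digit '1' (value 1) x 2^10 = 1024
  Digit '1' (value 1) x 2^9 = 512
  Digit '1' (value 1) x 2^8 = 256
  Digit '0' (value 0) x 2^7 = 0
  Digit '1' (value 1) x 2^6 = 64
  Digit '0' (value 0) x 2^5 = 0
  Digit '1' (value 1) x 2^4 = 16
  Digit '1' (value 1) x 2^3 = 8
  Digit '1' (value 1) x 2^2 = 4
  Digit '1' (value 1) x 2^1 = 2
  Digit '1' (value 1) x 2^0 = 1
Sum = 5983

5983
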